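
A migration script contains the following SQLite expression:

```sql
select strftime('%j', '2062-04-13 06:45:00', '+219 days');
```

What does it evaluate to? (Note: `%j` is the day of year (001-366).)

First apply '+219 days': 2062-04-13 06:45:00 → 2062-11-18 06:45:00.
Day-of-year for 2062-11-18: days since 2062-01-01 inclusive = 322, zero-padded to 322.

322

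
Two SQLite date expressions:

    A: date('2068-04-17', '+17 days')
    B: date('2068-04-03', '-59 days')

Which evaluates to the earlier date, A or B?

B

A = 2068-05-04.
B = 2068-02-04.
B is earlier.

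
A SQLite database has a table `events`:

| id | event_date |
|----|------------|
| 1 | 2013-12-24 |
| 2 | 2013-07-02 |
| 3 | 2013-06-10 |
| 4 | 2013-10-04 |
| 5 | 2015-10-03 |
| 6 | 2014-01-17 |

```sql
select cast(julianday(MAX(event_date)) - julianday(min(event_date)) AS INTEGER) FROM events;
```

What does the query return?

MIN = 2013-06-10, MAX = 2015-10-03.
20 days remain in June 2013 after the 10th (30 − 10).
Full months from July 2013 through September 2015 contribute their day counts.
Then 3 days into October 2015.
Total: 20 + 31 + 31 + 30 + 31 + 30 + 31 + 31 + 28 + 31 + 30 + 31 + 30 + 31 + 31 + 30 + 31 + 30 + 31 + 31 + 28 + 31 + 30 + 31 + 30 + 31 + 31 + 30 + 3 = 845.

845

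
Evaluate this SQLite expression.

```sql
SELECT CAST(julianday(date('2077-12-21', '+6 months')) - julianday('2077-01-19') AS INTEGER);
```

518

Adding +6 months to 2077-12-21 gives 2078-06-21.
12 days remain in January 2077 after the 19th (31 − 19).
Full months from February 2077 through May 2078 contribute their day counts.
Then 21 days into June 2078.
Total: 12 + 28 + 31 + 30 + 31 + 30 + 31 + 31 + 30 + 31 + 30 + 31 + 31 + 28 + 31 + 30 + 31 + 21 = 518.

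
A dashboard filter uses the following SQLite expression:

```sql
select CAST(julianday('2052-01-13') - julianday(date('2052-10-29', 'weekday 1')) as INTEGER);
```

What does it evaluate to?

`weekday 1` advances to the next Monday; 2052-10-29 is a Tuesday, so it moves forward to 2052-11-04.
18 days remain in January 2052 after the 13th (31 − 13).
Full months from February 2052 through October 2052 contribute their day counts.
Then 4 days into November 2052.
Total: 18 + 29 + 31 + 30 + 31 + 30 + 31 + 31 + 30 + 31 + 4 = 296.
The subtraction is earlier − later, so the result is −296 → -296.

-296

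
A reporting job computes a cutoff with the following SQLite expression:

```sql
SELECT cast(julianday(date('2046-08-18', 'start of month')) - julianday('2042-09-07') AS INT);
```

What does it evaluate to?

1424

`start of month` rewinds 2046-08-18 to 2046-08-01.
23 days remain in September 2042 after the 7th (30 − 7).
Full months from October 2042 through July 2046 contribute their day counts.
Then 1 day into August 2046.
Total: 23 + 31 + 30 + 31 + 31 + 28 + 31 + 30 + 31 + 30 + 31 + 31 + 30 + 31 + 30 + 31 + 31 + 29 + 31 + 30 + 31 + 30 + 31 + 31 + 30 + 31 + 30 + 31 + 31 + 28 + 31 + 30 + 31 + 30 + 31 + 31 + 30 + 31 + 30 + 31 + 31 + 28 + 31 + 30 + 31 + 30 + 31 + 1 = 1424.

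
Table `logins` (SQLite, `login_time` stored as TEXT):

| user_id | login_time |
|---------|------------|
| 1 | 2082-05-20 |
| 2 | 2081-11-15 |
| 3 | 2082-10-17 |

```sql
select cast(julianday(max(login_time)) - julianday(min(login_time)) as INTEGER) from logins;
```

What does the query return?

336

MIN = 2081-11-15, MAX = 2082-10-17.
15 days remain in November 2081 after the 15th (30 − 15).
Full months from December 2081 through September 2082 contribute their day counts.
Then 17 days into October 2082.
Total: 15 + 31 + 31 + 28 + 31 + 30 + 31 + 30 + 31 + 31 + 30 + 17 = 336.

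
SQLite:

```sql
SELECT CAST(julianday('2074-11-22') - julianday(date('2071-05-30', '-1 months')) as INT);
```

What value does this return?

Adding -1 month to 2071-05-30 gives 2071-04-30.
0 days remain in April 2071 after the 30th (30 − 30).
Full months from May 2071 through October 2074 contribute their day counts.
Then 22 days into November 2074.
Total: 0 + 31 + 30 + 31 + 31 + 30 + 31 + 30 + 31 + 31 + 29 + 31 + 30 + 31 + 30 + 31 + 31 + 30 + 31 + 30 + 31 + 31 + 28 + 31 + 30 + 31 + 30 + 31 + 31 + 30 + 31 + 30 + 31 + 31 + 28 + 31 + 30 + 31 + 30 + 31 + 31 + 30 + 31 + 22 = 1302.

1302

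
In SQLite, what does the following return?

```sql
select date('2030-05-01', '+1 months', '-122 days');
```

Adding +1 month to 2030-05-01 gives 2030-06-01.
Applying '-122 days' to 2030-06-01: counting 122 days back gives 2030-01-30.

2030-01-30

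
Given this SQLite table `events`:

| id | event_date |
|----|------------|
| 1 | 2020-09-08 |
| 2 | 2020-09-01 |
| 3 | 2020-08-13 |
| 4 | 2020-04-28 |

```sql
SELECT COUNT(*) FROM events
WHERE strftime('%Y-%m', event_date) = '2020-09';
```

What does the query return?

2

Rows with year-month 2020-09: 2020-09-08, 2020-09-01 → 2.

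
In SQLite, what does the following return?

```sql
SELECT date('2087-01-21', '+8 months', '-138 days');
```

2087-05-06

Adding +8 months to 2087-01-21 gives 2087-09-21.
Applying '-138 days' to 2087-09-21: counting 138 days back gives 2087-05-06.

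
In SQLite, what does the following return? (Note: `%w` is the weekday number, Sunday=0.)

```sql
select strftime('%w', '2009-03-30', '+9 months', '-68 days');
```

5

First apply '+9 months', '-68 days': 2009-03-30 → 2009-10-23.
2009-10-23 is a Friday; with Sunday=0 that is 5.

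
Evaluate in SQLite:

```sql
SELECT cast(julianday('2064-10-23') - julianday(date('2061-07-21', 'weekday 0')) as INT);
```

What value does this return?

`weekday 0` advances to the next Sunday; 2061-07-21 is a Thursday, so it moves forward to 2061-07-24.
7 days remain in July 2061 after the 24th (31 − 24).
Full months from August 2061 through September 2064 contribute their day counts.
Then 23 days into October 2064.
Total: 7 + 31 + 30 + 31 + 30 + 31 + 31 + 28 + 31 + 30 + 31 + 30 + 31 + 31 + 30 + 31 + 30 + 31 + 31 + 28 + 31 + 30 + 31 + 30 + 31 + 31 + 30 + 31 + 30 + 31 + 31 + 29 + 31 + 30 + 31 + 30 + 31 + 31 + 30 + 23 = 1187.

1187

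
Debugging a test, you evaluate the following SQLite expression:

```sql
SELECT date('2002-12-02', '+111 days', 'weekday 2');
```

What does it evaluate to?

Applying '+111 days' to 2002-12-02: counting 111 days forward gives 2003-03-23.
`weekday 2` advances to the next Tuesday; 2003-03-23 is a Sunday, so it moves forward to 2003-03-25.

2003-03-25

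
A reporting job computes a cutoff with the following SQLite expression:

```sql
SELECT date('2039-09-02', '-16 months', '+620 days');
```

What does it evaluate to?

2040-01-12

Adding -16 months to 2039-09-02 gives 2038-05-02.
Applying '+620 days' to 2038-05-02: counting 620 days forward gives 2040-01-12.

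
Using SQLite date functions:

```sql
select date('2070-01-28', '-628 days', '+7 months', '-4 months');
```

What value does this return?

2068-08-10

Applying '-628 days' to 2070-01-28: counting 628 days back gives 2068-05-10.
Adding +7 months to 2068-05-10 gives 2068-12-10.
Adding -4 months to 2068-12-10 gives 2068-08-10.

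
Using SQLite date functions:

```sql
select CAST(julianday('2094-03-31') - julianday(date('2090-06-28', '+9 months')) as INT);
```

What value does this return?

1099

Adding +9 months to 2090-06-28 gives 2091-03-28.
3 days remain in March 2091 after the 28th (31 − 28).
Full months from April 2091 through February 2094 contribute their day counts.
Then 31 days into March 2094.
Total: 3 + 30 + 31 + 30 + 31 + 31 + 30 + 31 + 30 + 31 + 31 + 29 + 31 + 30 + 31 + 30 + 31 + 31 + 30 + 31 + 30 + 31 + 31 + 28 + 31 + 30 + 31 + 30 + 31 + 31 + 30 + 31 + 30 + 31 + 31 + 28 + 31 = 1099.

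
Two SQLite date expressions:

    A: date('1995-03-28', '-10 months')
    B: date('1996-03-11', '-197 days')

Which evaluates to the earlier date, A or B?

A

A = 1994-05-28.
B = 1995-08-27.
A is earlier.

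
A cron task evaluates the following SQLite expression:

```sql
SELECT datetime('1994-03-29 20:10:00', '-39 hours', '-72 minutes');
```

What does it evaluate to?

1994-03-28 03:58:00

-39 hours from 1994-03-29 20:10:00 is 1994-03-28 05:10:00 (crosses midnight).
72 minutes = 1h 12m; -72 minutes from 1994-03-28 05:10:00 is 1994-03-28 03:58:00.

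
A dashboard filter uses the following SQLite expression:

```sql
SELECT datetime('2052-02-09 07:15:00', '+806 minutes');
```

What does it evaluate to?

806 minutes = 13h 26m; +806 minutes from 2052-02-09 07:15:00 is 2052-02-09 20:41:00.

2052-02-09 20:41:00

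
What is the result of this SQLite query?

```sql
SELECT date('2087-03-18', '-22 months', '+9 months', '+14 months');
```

Adding -22 months to 2087-03-18 gives 2085-05-18.
Adding +9 months to 2085-05-18 gives 2086-02-18.
Adding +14 months to 2086-02-18 gives 2087-04-18.

2087-04-18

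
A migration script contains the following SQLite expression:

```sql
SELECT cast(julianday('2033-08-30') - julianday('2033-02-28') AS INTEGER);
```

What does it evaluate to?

0 days remain in February 2033 after the 28th (28 − 28).
March 2033: 31 days.
April 2033: 30 days.
May 2033: 31 days.
June 2033: 30 days.
July 2033: 31 days.
Then 30 days into August 2033.
Total: 0 + 31 + 30 + 31 + 30 + 31 + 30 = 183.

183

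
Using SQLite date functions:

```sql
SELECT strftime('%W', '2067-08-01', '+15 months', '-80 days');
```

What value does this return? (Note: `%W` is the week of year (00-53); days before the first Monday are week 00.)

33

First apply '+15 months', '-80 days': 2067-08-01 → 2068-08-13.
2068-08-13 is a Monday. SQLite's %W counts Mondays since the year started; the result is 33.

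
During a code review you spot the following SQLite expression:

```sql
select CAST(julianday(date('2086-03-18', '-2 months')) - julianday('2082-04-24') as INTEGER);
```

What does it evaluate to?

1365

Adding -2 months to 2086-03-18 gives 2086-01-18.
6 days remain in April 2082 after the 24th (30 − 24).
Full months from May 2082 through December 2085 contribute their day counts.
Then 18 days into January 2086.
Total: 6 + 31 + 30 + 31 + 31 + 30 + 31 + 30 + 31 + 31 + 28 + 31 + 30 + 31 + 30 + 31 + 31 + 30 + 31 + 30 + 31 + 31 + 29 + 31 + 30 + 31 + 30 + 31 + 31 + 30 + 31 + 30 + 31 + 31 + 28 + 31 + 30 + 31 + 30 + 31 + 31 + 30 + 31 + 30 + 31 + 18 = 1365.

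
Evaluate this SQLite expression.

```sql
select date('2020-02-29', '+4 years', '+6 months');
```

Adding +4 years to 2020-02-29 gives 2024-02-29.
Adding +6 months to 2024-02-29 gives 2024-08-29.

2024-08-29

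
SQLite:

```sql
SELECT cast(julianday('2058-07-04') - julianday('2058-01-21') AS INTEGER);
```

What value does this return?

164

10 days remain in January 2058 after the 21st (31 − 21).
February 2058: 28 days.
March 2058: 31 days.
April 2058: 30 days.
May 2058: 31 days.
June 2058: 30 days.
Then 4 days into July 2058.
Total: 10 + 28 + 31 + 30 + 31 + 30 + 4 = 164.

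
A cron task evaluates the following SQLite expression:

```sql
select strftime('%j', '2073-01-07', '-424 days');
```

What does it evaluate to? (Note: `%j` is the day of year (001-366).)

314

First apply '-424 days': 2073-01-07 → 2071-11-10.
Day-of-year for 2071-11-10: days since 2071-01-01 inclusive = 314, zero-padded to 314.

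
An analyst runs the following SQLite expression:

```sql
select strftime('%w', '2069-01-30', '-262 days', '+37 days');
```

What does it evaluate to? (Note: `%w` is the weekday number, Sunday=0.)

2

First apply '-262 days', '+37 days': 2069-01-30 → 2068-06-19.
2068-06-19 is a Tuesday; with Sunday=0 that is 2.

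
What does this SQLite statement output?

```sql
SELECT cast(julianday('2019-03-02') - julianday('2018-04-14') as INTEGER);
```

16 days remain in April 2018 after the 14th (30 − 14).
Full months from May 2018 through February 2019 contribute their day counts.
Then 2 days into March 2019.
Total: 16 + 31 + 30 + 31 + 31 + 30 + 31 + 30 + 31 + 31 + 28 + 2 = 322.

322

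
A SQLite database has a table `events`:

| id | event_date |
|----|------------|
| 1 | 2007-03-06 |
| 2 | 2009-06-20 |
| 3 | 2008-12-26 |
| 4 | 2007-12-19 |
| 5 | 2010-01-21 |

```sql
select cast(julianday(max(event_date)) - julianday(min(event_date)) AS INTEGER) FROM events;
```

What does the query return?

1052

MIN = 2007-03-06, MAX = 2010-01-21.
25 days remain in March 2007 after the 6th (31 − 6).
Full months from April 2007 through December 2009 contribute their day counts.
Then 21 days into January 2010.
Total: 25 + 30 + 31 + 30 + 31 + 31 + 30 + 31 + 30 + 31 + 31 + 29 + 31 + 30 + 31 + 30 + 31 + 31 + 30 + 31 + 30 + 31 + 31 + 28 + 31 + 30 + 31 + 30 + 31 + 31 + 30 + 31 + 30 + 31 + 21 = 1052.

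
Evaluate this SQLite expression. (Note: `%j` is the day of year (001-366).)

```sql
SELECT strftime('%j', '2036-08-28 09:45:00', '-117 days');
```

First apply '-117 days': 2036-08-28 09:45:00 → 2036-05-03 09:45:00.
Day-of-year for 2036-05-03: days since 2036-01-01 inclusive = 124, zero-padded to 124.

124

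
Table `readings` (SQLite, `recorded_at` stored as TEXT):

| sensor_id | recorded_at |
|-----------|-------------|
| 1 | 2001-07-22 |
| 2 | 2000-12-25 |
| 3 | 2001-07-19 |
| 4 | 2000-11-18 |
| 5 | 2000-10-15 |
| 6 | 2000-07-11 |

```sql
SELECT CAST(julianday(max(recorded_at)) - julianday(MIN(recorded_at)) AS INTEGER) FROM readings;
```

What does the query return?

MIN = 2000-07-11, MAX = 2001-07-22.
20 days remain in July 2000 after the 11th (31 − 11).
Full months from August 2000 through June 2001 contribute their day counts.
Then 22 days into July 2001.
Total: 20 + 31 + 30 + 31 + 30 + 31 + 31 + 28 + 31 + 30 + 31 + 30 + 22 = 376.

376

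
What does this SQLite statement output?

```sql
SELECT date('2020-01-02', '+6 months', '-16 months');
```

2019-03-02

Adding +6 months to 2020-01-02 gives 2020-07-02.
Adding -16 months to 2020-07-02 gives 2019-03-02.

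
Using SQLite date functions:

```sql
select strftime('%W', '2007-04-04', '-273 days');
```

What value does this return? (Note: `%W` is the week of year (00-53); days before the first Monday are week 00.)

First apply '-273 days': 2007-04-04 → 2006-07-05.
2006-07-05 is a Wednesday. SQLite's %W counts Mondays since the year started; the result is 27.

27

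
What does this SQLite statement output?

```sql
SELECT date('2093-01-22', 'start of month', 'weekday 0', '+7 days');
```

`start of month` rewinds 2093-01-22 to 2093-01-01.
`weekday 0` advances to the next Sunday; 2093-01-01 is a Thursday, so it moves forward to 2093-01-04.
Advancing 7 more days within January lands on 2093-01-11.

2093-01-11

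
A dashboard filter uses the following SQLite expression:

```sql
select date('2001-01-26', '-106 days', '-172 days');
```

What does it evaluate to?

2000-04-23

Applying '-106 days' to 2001-01-26: counting 106 days back gives 2000-10-12.
Applying '-172 days' to 2000-10-12: counting 172 days back gives 2000-04-23.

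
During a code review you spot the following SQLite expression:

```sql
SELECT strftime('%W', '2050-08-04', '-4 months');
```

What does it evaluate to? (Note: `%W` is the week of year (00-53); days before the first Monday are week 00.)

First apply '-4 months': 2050-08-04 → 2050-04-04.
2050-04-04 is a Monday. SQLite's %W counts Mondays since the year started; the result is 14.

14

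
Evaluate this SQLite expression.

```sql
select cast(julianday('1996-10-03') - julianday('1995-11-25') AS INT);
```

5 days remain in November 1995 after the 25th (30 − 25).
Full months from December 1995 through September 1996 contribute their day counts.
Then 3 days into October 1996.
Total: 5 + 31 + 31 + 29 + 31 + 30 + 31 + 30 + 31 + 31 + 30 + 3 = 313.

313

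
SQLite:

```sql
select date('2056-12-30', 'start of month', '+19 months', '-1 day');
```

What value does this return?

`start of month` rewinds 2056-12-30 to 2056-12-01.
Adding +19 months to 2056-12-01 gives 2058-07-01.
Going back 1 day from 2058-07-01 reaches 2058-06-30 (last day of June, 30 days).

2058-06-30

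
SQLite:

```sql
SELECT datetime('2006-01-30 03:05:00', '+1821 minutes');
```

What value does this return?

1821 minutes = 30h 21m; +1821 minutes from 2006-01-30 03:05:00 is 2006-01-31 09:26:00 (crosses midnight).

2006-01-31 09:26:00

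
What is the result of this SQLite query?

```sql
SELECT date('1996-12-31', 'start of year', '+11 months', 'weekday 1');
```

`start of year` rewinds 1996-12-31 to 1996-01-01.
Adding +11 months to 1996-01-01 gives 1996-12-01.
`weekday 1` advances to the next Monday; 1996-12-01 is a Sunday, so it moves forward to 1996-12-02.

1996-12-02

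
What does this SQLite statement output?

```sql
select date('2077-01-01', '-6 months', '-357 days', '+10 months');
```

2076-05-10

Adding -6 months to 2077-01-01 gives 2076-07-01.
Applying '-357 days' to 2076-07-01: counting 357 days back gives 2075-07-10.
Adding +10 months to 2075-07-10 gives 2076-05-10.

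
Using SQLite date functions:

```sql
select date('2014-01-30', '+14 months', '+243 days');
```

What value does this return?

2015-11-28

Adding +14 months to 2014-01-30 gives 2015-03-30.
Applying '+243 days' to 2015-03-30: counting 243 days forward gives 2015-11-28.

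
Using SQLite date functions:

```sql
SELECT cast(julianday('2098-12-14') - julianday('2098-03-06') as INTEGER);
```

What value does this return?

283

25 days remain in March 2098 after the 6th (31 − 6).
Full months from April 2098 through November 2098 contribute their day counts.
Then 14 days into December 2098.
Total: 25 + 30 + 31 + 30 + 31 + 31 + 30 + 31 + 30 + 14 = 283.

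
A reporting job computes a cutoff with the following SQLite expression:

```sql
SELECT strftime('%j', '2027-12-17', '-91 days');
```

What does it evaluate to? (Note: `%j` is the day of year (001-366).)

First apply '-91 days': 2027-12-17 → 2027-09-17.
Day-of-year for 2027-09-17: days since 2027-01-01 inclusive = 260, zero-padded to 260.

260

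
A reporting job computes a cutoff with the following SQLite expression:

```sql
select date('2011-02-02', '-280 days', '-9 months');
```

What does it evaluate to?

2009-07-28

Applying '-280 days' to 2011-02-02: counting 280 days back gives 2010-04-28.
Adding -9 months to 2010-04-28 gives 2009-07-28.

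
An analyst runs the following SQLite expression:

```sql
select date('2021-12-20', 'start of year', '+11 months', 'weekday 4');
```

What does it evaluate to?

`start of year` rewinds 2021-12-20 to 2021-01-01.
Adding +11 months to 2021-01-01 gives 2021-12-01.
`weekday 4` advances to the next Thursday; 2021-12-01 is a Wednesday, so it moves forward to 2021-12-02.

2021-12-02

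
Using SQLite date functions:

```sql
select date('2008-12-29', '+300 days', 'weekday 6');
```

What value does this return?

2009-10-31

Applying '+300 days' to 2008-12-29: counting 300 days forward gives 2009-10-25.
`weekday 6` advances to the next Saturday; 2009-10-25 is a Sunday, so it moves forward to 2009-10-31.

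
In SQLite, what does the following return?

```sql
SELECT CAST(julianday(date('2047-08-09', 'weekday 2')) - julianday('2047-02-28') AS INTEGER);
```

`weekday 2` advances to the next Tuesday; 2047-08-09 is a Friday, so it moves forward to 2047-08-13.
0 days remain in February 2047 after the 28th (28 − 28).
March 2047: 31 days.
April 2047: 30 days.
May 2047: 31 days.
June 2047: 30 days.
July 2047: 31 days.
Then 13 days into August 2047.
Total: 0 + 31 + 30 + 31 + 30 + 31 + 13 = 166.

166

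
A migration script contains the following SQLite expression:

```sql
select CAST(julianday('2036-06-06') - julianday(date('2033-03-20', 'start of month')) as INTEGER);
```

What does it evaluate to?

`start of month` rewinds 2033-03-20 to 2033-03-01.
30 days remain in March 2033 after the 1st (31 − 1).
Full months from April 2033 through May 2036 contribute their day counts.
Then 6 days into June 2036.
Total: 30 + 30 + 31 + 30 + 31 + 31 + 30 + 31 + 30 + 31 + 31 + 28 + 31 + 30 + 31 + 30 + 31 + 31 + 30 + 31 + 30 + 31 + 31 + 28 + 31 + 30 + 31 + 30 + 31 + 31 + 30 + 31 + 30 + 31 + 31 + 29 + 31 + 30 + 31 + 6 = 1193.

1193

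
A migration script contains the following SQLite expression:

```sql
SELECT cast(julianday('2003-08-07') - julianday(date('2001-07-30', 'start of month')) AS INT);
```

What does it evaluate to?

767

`start of month` rewinds 2001-07-30 to 2001-07-01.
30 days remain in July 2001 after the 1st (31 − 1).
Full months from August 2001 through July 2003 contribute their day counts.
Then 7 days into August 2003.
Total: 30 + 31 + 30 + 31 + 30 + 31 + 31 + 28 + 31 + 30 + 31 + 30 + 31 + 31 + 30 + 31 + 30 + 31 + 31 + 28 + 31 + 30 + 31 + 30 + 31 + 7 = 767.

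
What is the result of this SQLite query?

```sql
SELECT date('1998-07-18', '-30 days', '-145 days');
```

1998-01-24

Going back 18 days from 1998-07-18 reaches 1998-06-30 (last day of June, 30 days).
Going back 12 days within June lands on 1998-06-18.
Applying '-145 days' to 1998-06-18: counting 145 days back gives 1998-01-24.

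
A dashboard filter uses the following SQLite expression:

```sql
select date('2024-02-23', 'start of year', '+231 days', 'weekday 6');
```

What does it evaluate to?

2024-08-24

`start of year` rewinds 2024-02-23 to 2024-01-01.
Applying '+231 days' to 2024-01-01: counting 231 days forward gives 2024-08-19.
`weekday 6` advances to the next Saturday; 2024-08-19 is a Monday, so it moves forward to 2024-08-24.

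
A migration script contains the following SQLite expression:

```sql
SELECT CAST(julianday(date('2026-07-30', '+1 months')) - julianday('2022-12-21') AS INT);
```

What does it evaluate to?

1348

Adding +1 month to 2026-07-30 gives 2026-08-30.
10 days remain in December 2022 after the 21st (31 − 21).
Full months from January 2023 through July 2026 contribute their day counts.
Then 30 days into August 2026.
Total: 10 + 31 + 28 + 31 + 30 + 31 + 30 + 31 + 31 + 30 + 31 + 30 + 31 + 31 + 29 + 31 + 30 + 31 + 30 + 31 + 31 + 30 + 31 + 30 + 31 + 31 + 28 + 31 + 30 + 31 + 30 + 31 + 31 + 30 + 31 + 30 + 31 + 31 + 28 + 31 + 30 + 31 + 30 + 31 + 30 = 1348.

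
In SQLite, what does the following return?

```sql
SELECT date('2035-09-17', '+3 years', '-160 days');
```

2038-04-10

Adding +3 years to 2035-09-17 gives 2038-09-17.
Applying '-160 days' to 2038-09-17: counting 160 days back gives 2038-04-10.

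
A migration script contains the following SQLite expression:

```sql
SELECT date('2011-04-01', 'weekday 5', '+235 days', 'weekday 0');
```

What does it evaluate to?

`weekday 5` advances to the next Friday; 2011-04-01 is already a Friday, so it stays at 2011-04-01.
Applying '+235 days' to 2011-04-01: counting 235 days forward gives 2011-11-22.
`weekday 0` advances to the next Sunday; 2011-11-22 is a Tuesday, so it moves forward to 2011-11-27.

2011-11-27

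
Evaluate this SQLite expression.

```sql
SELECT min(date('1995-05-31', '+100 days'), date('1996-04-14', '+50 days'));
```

date('1995-05-31', '+100 days') → 1995-09-08.
date('1996-04-14', '+50 days') → 1996-06-03.
Earlier of the two is 1995-09-08.

1995-09-08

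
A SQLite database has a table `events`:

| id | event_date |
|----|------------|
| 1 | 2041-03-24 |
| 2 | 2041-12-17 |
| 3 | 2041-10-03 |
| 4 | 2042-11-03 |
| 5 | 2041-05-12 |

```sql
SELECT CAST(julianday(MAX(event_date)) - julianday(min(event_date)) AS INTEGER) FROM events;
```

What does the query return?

MIN = 2041-03-24, MAX = 2042-11-03.
7 days remain in March 2041 after the 24th (31 − 24).
Full months from April 2041 through October 2042 contribute their day counts.
Then 3 days into November 2042.
Total: 7 + 30 + 31 + 30 + 31 + 31 + 30 + 31 + 30 + 31 + 31 + 28 + 31 + 30 + 31 + 30 + 31 + 31 + 30 + 31 + 3 = 589.

589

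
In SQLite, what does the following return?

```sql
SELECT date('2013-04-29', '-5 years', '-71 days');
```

2008-02-18

Adding -5 years to 2013-04-29 gives 2008-04-29.
Applying '-71 days' to 2008-04-29: counting 71 days back gives 2008-02-18.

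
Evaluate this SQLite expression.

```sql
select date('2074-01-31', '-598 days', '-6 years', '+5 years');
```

2071-06-12

Applying '-598 days' to 2074-01-31: counting 598 days back gives 2072-06-12.
Adding -6 years to 2072-06-12 gives 2066-06-12.
Adding +5 years to 2066-06-12 gives 2071-06-12.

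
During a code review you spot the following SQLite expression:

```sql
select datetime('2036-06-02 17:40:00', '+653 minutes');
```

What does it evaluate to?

2036-06-03 04:33:00

653 minutes = 10h 53m; +653 minutes from 2036-06-02 17:40:00 is 2036-06-03 04:33:00 (crosses midnight).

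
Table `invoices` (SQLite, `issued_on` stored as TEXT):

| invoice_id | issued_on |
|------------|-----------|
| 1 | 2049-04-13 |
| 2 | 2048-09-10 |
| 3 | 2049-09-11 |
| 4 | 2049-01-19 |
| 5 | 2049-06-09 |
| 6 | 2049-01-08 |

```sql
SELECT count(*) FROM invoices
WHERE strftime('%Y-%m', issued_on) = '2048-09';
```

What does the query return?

1

Rows with year-month 2048-09: 2048-09-10 → 1.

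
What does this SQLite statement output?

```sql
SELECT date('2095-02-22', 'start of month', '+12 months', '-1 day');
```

`start of month` rewinds 2095-02-22 to 2095-02-01.
Adding +12 months to 2095-02-01 gives 2096-02-01.
Going back 1 day from 2096-02-01 reaches 2096-01-31 (last day of January, 31 days).

2096-01-31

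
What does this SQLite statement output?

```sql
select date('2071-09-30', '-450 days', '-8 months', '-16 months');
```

Applying '-450 days' to 2071-09-30: counting 450 days back gives 2070-07-07.
Adding -8 months to 2070-07-07 gives 2069-11-07.
Adding -16 months to 2069-11-07 gives 2068-07-07.

2068-07-07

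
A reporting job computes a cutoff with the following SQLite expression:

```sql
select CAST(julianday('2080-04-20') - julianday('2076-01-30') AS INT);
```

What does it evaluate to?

1 day remains in January 2076 after the 30th (31 − 30).
Full months from February 2076 through March 2080 contribute their day counts.
Then 20 days into April 2080.
Total: 1 + 29 + 31 + 30 + 31 + 30 + 31 + 31 + 30 + 31 + 30 + 31 + 31 + 28 + 31 + 30 + 31 + 30 + 31 + 31 + 30 + 31 + 30 + 31 + 31 + 28 + 31 + 30 + 31 + 30 + 31 + 31 + 30 + 31 + 30 + 31 + 31 + 28 + 31 + 30 + 31 + 30 + 31 + 31 + 30 + 31 + 30 + 31 + 31 + 29 + 31 + 20 = 1542.

1542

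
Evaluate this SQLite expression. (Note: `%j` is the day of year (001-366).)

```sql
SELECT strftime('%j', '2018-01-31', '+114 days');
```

145

First apply '+114 days': 2018-01-31 → 2018-05-25.
Day-of-year for 2018-05-25: days since 2018-01-01 inclusive = 145, zero-padded to 145.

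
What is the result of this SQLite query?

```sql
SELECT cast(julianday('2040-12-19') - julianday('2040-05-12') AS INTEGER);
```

221

19 days remain in May 2040 after the 12th (31 − 12).
Full months from June 2040 through November 2040 contribute their day counts.
Then 19 days into December 2040.
Total: 19 + 30 + 31 + 31 + 30 + 31 + 30 + 19 = 221.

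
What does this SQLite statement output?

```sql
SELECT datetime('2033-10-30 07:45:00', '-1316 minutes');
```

1316 minutes = 21h 56m; -1316 minutes from 2033-10-30 07:45:00 is 2033-10-29 09:49:00 (crosses midnight).

2033-10-29 09:49:00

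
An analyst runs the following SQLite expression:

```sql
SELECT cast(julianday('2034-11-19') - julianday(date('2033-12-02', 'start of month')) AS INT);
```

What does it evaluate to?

353

`start of month` rewinds 2033-12-02 to 2033-12-01.
30 days remain in December 2033 after the 1st (31 − 1).
Full months from January 2034 through October 2034 contribute their day counts.
Then 19 days into November 2034.
Total: 30 + 31 + 28 + 31 + 30 + 31 + 30 + 31 + 31 + 30 + 31 + 19 = 353.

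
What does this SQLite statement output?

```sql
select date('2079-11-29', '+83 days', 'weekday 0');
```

2080-02-25

Applying '+83 days' to 2079-11-29: counting 83 days forward gives 2080-02-20.
`weekday 0` advances to the next Sunday; 2080-02-20 is a Tuesday, so it moves forward to 2080-02-25.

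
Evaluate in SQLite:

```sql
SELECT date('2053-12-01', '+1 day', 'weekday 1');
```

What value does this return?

2053-12-08

Advancing 1 more day within December lands on 2053-12-02.
`weekday 1` advances to the next Monday; 2053-12-02 is a Tuesday, so it moves forward to 2053-12-08.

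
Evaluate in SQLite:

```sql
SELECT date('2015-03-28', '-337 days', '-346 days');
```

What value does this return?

Applying '-337 days' to 2015-03-28: counting 337 days back gives 2014-04-25.
Applying '-346 days' to 2014-04-25: counting 346 days back gives 2013-05-14.

2013-05-14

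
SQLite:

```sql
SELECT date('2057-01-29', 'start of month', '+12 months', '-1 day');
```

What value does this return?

2057-12-31

`start of month` rewinds 2057-01-29 to 2057-01-01.
Adding +12 months to 2057-01-01 gives 2058-01-01.
Going back 1 day from 2058-01-01 reaches 2057-12-31 (last day of December, 31 days).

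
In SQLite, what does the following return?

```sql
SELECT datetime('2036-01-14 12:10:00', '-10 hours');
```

2036-01-14 02:10:00

-10 hours from 2036-01-14 12:10:00 is 2036-01-14 02:10:00.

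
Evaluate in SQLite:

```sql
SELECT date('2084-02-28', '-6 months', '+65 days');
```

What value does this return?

Adding -6 months to 2084-02-28 gives 2083-08-28.
Applying '+65 days' to 2083-08-28: counting 65 days forward gives 2083-11-01.

2083-11-01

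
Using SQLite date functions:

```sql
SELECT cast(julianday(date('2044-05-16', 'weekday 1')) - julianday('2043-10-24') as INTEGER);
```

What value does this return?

205

`weekday 1` advances to the next Monday; 2044-05-16 is already a Monday, so it stays at 2044-05-16.
7 days remain in October 2043 after the 24th (31 − 24).
Full months from November 2043 through April 2044 contribute their day counts.
Then 16 days into May 2044.
Total: 7 + 30 + 31 + 31 + 29 + 31 + 30 + 16 = 205.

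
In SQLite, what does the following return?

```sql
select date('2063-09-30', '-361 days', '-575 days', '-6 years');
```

2055-03-08

Applying '-361 days' to 2063-09-30: counting 361 days back gives 2062-10-04.
Applying '-575 days' to 2062-10-04: counting 575 days back gives 2061-03-08.
Adding -6 years to 2061-03-08 gives 2055-03-08.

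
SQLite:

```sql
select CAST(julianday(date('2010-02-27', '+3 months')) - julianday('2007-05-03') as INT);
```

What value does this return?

1120

Adding +3 months to 2010-02-27 gives 2010-05-27.
28 days remain in May 2007 after the 3rd (31 − 3).
Full months from June 2007 through April 2010 contribute their day counts.
Then 27 days into May 2010.
Total: 28 + 30 + 31 + 31 + 30 + 31 + 30 + 31 + 31 + 29 + 31 + 30 + 31 + 30 + 31 + 31 + 30 + 31 + 30 + 31 + 31 + 28 + 31 + 30 + 31 + 30 + 31 + 31 + 30 + 31 + 30 + 31 + 31 + 28 + 31 + 30 + 27 = 1120.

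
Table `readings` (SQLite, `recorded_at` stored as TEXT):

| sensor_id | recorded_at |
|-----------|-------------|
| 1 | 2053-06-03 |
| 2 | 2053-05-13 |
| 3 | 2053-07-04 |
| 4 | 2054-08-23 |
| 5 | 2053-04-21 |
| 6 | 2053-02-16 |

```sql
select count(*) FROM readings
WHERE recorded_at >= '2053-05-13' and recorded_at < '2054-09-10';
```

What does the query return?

4

Rows in [2053-05-13, 2054-09-10): 2053-06-03, 2053-05-13, 2053-07-04, 2054-08-23 → 4 rows.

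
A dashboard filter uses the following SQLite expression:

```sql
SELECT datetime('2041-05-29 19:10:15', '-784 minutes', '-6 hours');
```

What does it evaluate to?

784 minutes = 13h 4m; -784 minutes from 2041-05-29 19:10:15 is 2041-05-29 06:06:15.
-6 hours from 2041-05-29 06:06:15 is 2041-05-29 00:06:15.

2041-05-29 00:06:15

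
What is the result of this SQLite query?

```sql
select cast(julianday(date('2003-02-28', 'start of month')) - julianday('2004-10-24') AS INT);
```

`start of month` rewinds 2003-02-28 to 2003-02-01.
27 days remain in February 2003 after the 1st (28 − 1).
Full months from March 2003 through September 2004 contribute their day counts.
Then 24 days into October 2004.
Total: 27 + 31 + 30 + 31 + 30 + 31 + 31 + 30 + 31 + 30 + 31 + 31 + 29 + 31 + 30 + 31 + 30 + 31 + 31 + 30 + 24 = 631.
The subtraction is earlier − later, so the result is −631 → -631.

-631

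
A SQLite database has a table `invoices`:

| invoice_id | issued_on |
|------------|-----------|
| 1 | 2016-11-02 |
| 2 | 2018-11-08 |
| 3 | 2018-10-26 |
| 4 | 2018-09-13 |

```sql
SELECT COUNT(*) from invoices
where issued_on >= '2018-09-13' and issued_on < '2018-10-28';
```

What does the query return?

2

Rows in [2018-09-13, 2018-10-28): 2018-10-26, 2018-09-13 → 2 rows.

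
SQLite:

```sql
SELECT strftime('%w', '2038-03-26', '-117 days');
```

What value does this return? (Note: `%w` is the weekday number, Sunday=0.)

First apply '-117 days': 2038-03-26 → 2037-11-29.
2037-11-29 is a Sunday; with Sunday=0 that is 0.

0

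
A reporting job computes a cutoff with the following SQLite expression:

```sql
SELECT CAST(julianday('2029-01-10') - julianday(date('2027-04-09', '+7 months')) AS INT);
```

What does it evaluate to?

Adding +7 months to 2027-04-09 gives 2027-11-09.
21 days remain in November 2027 after the 9th (30 − 9).
Full months from December 2027 through December 2028 contribute their day counts.
Then 10 days into January 2029.
Total: 21 + 31 + 31 + 29 + 31 + 30 + 31 + 30 + 31 + 31 + 30 + 31 + 30 + 31 + 10 = 428.

428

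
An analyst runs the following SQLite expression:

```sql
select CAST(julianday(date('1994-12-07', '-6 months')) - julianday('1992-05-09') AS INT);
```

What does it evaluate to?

759

Adding -6 months to 1994-12-07 gives 1994-06-07.
22 days remain in May 1992 after the 9th (31 − 9).
Full months from June 1992 through May 1994 contribute their day counts.
Then 7 days into June 1994.
Total: 22 + 30 + 31 + 31 + 30 + 31 + 30 + 31 + 31 + 28 + 31 + 30 + 31 + 30 + 31 + 31 + 30 + 31 + 30 + 31 + 31 + 28 + 31 + 30 + 31 + 7 = 759.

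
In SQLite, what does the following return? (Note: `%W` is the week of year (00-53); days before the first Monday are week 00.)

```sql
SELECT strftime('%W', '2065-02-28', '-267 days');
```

22

First apply '-267 days': 2065-02-28 → 2064-06-06.
2064-06-06 is a Friday. SQLite's %W counts Mondays since the year started; the result is 22.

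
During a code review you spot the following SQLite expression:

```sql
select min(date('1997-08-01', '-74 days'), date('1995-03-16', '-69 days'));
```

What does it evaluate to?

1995-01-06

date('1997-08-01', '-74 days') → 1997-05-19.
date('1995-03-16', '-69 days') → 1995-01-06.
Earlier of the two is 1995-01-06.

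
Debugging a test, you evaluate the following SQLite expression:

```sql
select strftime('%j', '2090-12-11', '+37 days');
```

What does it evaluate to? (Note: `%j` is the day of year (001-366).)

017

First apply '+37 days': 2090-12-11 → 2091-01-17.
Day-of-year for 2091-01-17: days since 2091-01-01 inclusive = 17, zero-padded to 017.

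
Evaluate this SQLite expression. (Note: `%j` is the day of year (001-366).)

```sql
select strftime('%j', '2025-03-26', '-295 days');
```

First apply '-295 days': 2025-03-26 → 2024-06-04.
Day-of-year for 2024-06-04: days since 2024-01-01 inclusive = 156, zero-padded to 156.

156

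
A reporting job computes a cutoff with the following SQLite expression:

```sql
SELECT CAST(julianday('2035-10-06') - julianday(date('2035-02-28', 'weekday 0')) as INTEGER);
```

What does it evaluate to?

`weekday 0` advances to the next Sunday; 2035-02-28 is a Wednesday, so it moves forward to 2035-03-04.
27 days remain in March 2035 after the 4th (31 − 4).
Full months from April 2035 through September 2035 contribute their day counts.
Then 6 days into October 2035.
Total: 27 + 30 + 31 + 30 + 31 + 31 + 30 + 6 = 216.

216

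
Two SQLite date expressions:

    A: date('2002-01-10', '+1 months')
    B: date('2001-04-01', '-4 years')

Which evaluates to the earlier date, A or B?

B

A = 2002-02-10.
B = 1997-04-01.
B is earlier.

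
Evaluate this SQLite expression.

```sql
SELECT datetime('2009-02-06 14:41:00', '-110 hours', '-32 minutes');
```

2009-02-02 00:09:00

-110 hours from 2009-02-06 14:41:00 is 2009-02-02 00:41:00 (crosses midnight).
-32 minutes from 2009-02-02 00:41:00 is 2009-02-02 00:09:00.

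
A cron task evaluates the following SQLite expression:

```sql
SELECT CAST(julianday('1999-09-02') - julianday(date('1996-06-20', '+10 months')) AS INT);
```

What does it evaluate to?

Adding +10 months to 1996-06-20 gives 1997-04-20.
10 days remain in April 1997 after the 20th (30 − 20).
Full months from May 1997 through August 1999 contribute their day counts.
Then 2 days into September 1999.
Total: 10 + 31 + 30 + 31 + 31 + 30 + 31 + 30 + 31 + 31 + 28 + 31 + 30 + 31 + 30 + 31 + 31 + 30 + 31 + 30 + 31 + 31 + 28 + 31 + 30 + 31 + 30 + 31 + 31 + 2 = 865.

865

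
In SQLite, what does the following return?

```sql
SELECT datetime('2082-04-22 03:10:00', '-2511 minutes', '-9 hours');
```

2511 minutes = 41h 51m; -2511 minutes from 2082-04-22 03:10:00 is 2082-04-20 09:19:00 (crosses midnight).
-9 hours from 2082-04-20 09:19:00 is 2082-04-20 00:19:00.

2082-04-20 00:19:00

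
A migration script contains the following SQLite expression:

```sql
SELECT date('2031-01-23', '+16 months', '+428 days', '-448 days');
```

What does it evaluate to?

Adding +16 months to 2031-01-23 gives 2032-05-23.
Applying '+428 days' to 2032-05-23: counting 428 days forward gives 2033-07-25.
Applying '-448 days' to 2033-07-25: counting 448 days back gives 2032-05-03.

2032-05-03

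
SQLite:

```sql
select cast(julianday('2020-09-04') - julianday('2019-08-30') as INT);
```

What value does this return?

371

1 day remains in August 2019 after the 30th (31 − 30).
Full months from September 2019 through August 2020 contribute their day counts.
Then 4 days into September 2020.
Total: 1 + 30 + 31 + 30 + 31 + 31 + 29 + 31 + 30 + 31 + 30 + 31 + 31 + 4 = 371.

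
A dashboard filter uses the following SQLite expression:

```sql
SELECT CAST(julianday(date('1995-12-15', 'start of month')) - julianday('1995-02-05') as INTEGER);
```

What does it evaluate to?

299

`start of month` rewinds 1995-12-15 to 1995-12-01.
23 days remain in February 1995 after the 5th (28 − 5).
Full months from March 1995 through November 1995 contribute their day counts.
Then 1 day into December 1995.
Total: 23 + 31 + 30 + 31 + 30 + 31 + 31 + 30 + 31 + 30 + 1 = 299.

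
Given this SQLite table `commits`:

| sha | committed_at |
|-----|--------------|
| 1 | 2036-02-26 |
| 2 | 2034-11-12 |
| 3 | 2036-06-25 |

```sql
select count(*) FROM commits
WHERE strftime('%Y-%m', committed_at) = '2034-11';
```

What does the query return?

1

Rows with year-month 2034-11: 2034-11-12 → 1.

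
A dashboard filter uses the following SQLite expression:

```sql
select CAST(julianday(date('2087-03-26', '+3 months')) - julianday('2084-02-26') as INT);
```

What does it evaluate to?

Adding +3 months to 2087-03-26 gives 2087-06-26.
3 days remain in February 2084 after the 26th (29 − 26).
Full months from March 2084 through May 2087 contribute their day counts.
Then 26 days into June 2087.
Total: 3 + 31 + 30 + 31 + 30 + 31 + 31 + 30 + 31 + 30 + 31 + 31 + 28 + 31 + 30 + 31 + 30 + 31 + 31 + 30 + 31 + 30 + 31 + 31 + 28 + 31 + 30 + 31 + 30 + 31 + 31 + 30 + 31 + 30 + 31 + 31 + 28 + 31 + 30 + 31 + 26 = 1216.

1216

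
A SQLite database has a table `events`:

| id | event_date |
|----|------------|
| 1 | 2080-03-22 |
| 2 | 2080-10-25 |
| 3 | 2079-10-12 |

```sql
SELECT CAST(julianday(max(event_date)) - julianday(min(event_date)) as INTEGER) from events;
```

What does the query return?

379

MIN = 2079-10-12, MAX = 2080-10-25.
19 days remain in October 2079 after the 12th (31 − 12).
Full months from November 2079 through September 2080 contribute their day counts.
Then 25 days into October 2080.
Total: 19 + 30 + 31 + 31 + 29 + 31 + 30 + 31 + 30 + 31 + 31 + 30 + 25 = 379.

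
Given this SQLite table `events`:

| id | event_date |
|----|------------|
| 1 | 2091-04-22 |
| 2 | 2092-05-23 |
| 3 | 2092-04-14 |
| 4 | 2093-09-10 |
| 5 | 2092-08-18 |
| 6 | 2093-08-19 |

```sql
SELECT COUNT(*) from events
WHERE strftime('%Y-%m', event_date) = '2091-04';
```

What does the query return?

Rows with year-month 2091-04: 2091-04-22 → 1.

1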